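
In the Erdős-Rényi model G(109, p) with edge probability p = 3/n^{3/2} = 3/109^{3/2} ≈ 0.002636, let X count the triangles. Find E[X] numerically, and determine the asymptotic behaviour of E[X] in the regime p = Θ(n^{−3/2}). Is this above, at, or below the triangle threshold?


Number of potential triangles: C(109, 3) = 209934.
Each occurs with probability p³ ≈ (0.002636)³ ≈ 1.832080e-08.
By linearity: E[X] = C(109, 3)·p³ ≈ 209934 · 1.832080e-08 ≈ 0.0038.
Since α = 3/2 > 1, p = c/n^{3/2} = o(1/n) is below the triangle threshold p ~ 1/n. Asymptotically E[X] ~ (c³/6)·n^{3(1−α)} = (3³/6)·n^{-1.5} → 0, so by Markov's inequality G has no triangles w.h.p.

E[X] ≈ 0.0038; in regime p = Θ(1/n^{3/2}) E[X] tends to 0 (below the triangle threshold p ~ 1/n).


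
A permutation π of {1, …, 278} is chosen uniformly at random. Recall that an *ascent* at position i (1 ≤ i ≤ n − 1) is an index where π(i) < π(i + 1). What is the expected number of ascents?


Write X = Σ X_I over i = 1, …, 277, with X_I the indicator of one ascent.
There are 277 indicators.
For each fixed i, the pair (π(i), π(i+1)) is a uniformly random ordered pair of distinct values from {1, …, 278}; by symmetry P[π(i) < π(i+1)] = 1/2.
By linearity: E[X] = 277 · (1/2) = (278 − 1) · (1/2) = 277/2 ≈ 138.500000.

E[X] = 277/2 = 138.500000.


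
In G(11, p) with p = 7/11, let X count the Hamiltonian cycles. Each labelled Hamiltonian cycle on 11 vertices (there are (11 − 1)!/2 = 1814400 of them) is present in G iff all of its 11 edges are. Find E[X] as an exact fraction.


K_11 has (11 − 1)!/2 = 1814400 labelled Hamiltonian cycles.
For each such Hamiltonian cycle H, let X_H = 1 if all 11 edges of H are present in G. Then P[X_H = 1] = p^{11} = (7/11)^{11} = 1977326743/285311670611.
By linearity of expectation: E[X] = Σ_H E[X_H] = 1814400 · p^{11} = 1814400 · 1977326743/285311670611 = 3587661642499200/285311670611.
Numerically: E[X] ≈ 12575.

E[X] = 1814400 · (7/11)^{11} = 3587661642499200/285311670611 ≈ 12575.


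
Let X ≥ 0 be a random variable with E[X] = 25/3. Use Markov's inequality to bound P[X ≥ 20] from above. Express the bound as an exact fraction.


μ = E[X] = 25/3, a = 20.
Markov: P[X ≥ 20] ≤ μ/a = (25/3)/20 = 5/12.
Numerically: ≈ 0.417.
(Since a = 20 > μ = 8.333, the bound 5/12 is < 1 and informative.)

P[X ≥ 20] ≤ 5/12 ≈ 0.417.


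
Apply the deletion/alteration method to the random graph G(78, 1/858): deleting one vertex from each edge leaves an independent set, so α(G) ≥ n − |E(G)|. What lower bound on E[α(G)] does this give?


E[|E(G)|] = C(78, 2)·p = 3003 · (1/858) = 7/2.
E[α(G)] ≥ n − E[|E(G)|] = 78 − 7/2 = 149/2.
Numerically: ≈ 74.500000.
(This is only a lower bound; the true E[α(G)] may be larger.)

E[α(G)] ≥ 149/2 ≈ 74.500000.


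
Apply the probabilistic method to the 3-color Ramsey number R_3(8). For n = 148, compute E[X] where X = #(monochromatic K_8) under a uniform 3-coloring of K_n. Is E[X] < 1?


E[X] = C(148, 8) · 3^{1 − 28} = 4709614623714 · 3^{−27} = 4709614623714/7625597484987.
As a reduced fraction: E[X] = 523290513746/847288609443 ≈ 0.618.
Is E[X] < 1? YES.
Since E[X] < 1, there exists a 3-coloring of K_{148} with no monochromatic K_8; hence R_3(8) > 148.

E[X] = 523290513746/847288609443 ≈ 0.618; E[X] < 1, so R_3(8) > 148.


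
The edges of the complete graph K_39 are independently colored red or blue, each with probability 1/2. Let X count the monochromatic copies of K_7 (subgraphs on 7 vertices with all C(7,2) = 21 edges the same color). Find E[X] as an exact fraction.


Let X = Σ_S X_S over the C(39, 7) = 15380937 subsets S of size 7, where X_S = 1 if the K_7 on S is monochromatic.
For a fixed S, the K_7 on S has C(7, 2) = 21 edges. P[all 21 edges red] = (1/2)^21, and likewise for blue, so P[monochromatic] = 2·(1/2)^21 = 2^{1 − 21} = 1/1048576.
By linearity of expectation: E[X] = C(39, 7) · 2^{1 − 21} = 15380937 · 1/1048576 = 15380937/1048576.
Numerically: E[X] ≈ 14.66840.

E[X] = C(39,7)·2^(1−C(7,2)) = 15380937/1048576 ≈ 14.66840.


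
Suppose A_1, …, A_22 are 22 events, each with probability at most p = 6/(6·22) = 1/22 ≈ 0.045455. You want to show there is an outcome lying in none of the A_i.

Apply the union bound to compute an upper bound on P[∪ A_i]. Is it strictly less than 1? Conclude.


Union bound: P[∪_{i=1}^{22} A_i] ≤ Σ_i P[A_i] ≤ 22·p = 22·(1/22) = 1.
Numerically: 1 ≈ 1.000000.
Is 1 < 1? NO.
Since the bound 1 is ≥ 1, the union bound is uninformative here; it does NOT by itself certify existence.

22·p = 1 ≈ 1.000000; existence NOT certified by the union bound.


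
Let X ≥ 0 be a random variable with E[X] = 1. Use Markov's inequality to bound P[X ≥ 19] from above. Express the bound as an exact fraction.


μ = E[X] = 1, a = 19.
Markov: P[X ≥ 19] ≤ μ/a = (1)/19 = 1/19.
Numerically: ≈ 0.0526.
(Since a = 19 > μ = 1.0000, the bound 1/19 is < 1 and informative.)

P[X ≥ 19] ≤ 1/19 ≈ 0.0526.


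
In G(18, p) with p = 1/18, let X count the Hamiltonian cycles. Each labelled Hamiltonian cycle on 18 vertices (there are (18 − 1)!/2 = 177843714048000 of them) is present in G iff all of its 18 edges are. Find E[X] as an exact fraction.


K_18 has (18 − 1)!/2 = 177843714048000 labelled Hamiltonian cycles.
For each such Hamiltonian cycle H, let X_H = 1 if all 18 edges of H are present in G. Then P[X_H = 1] = p^{18} = (1/18)^{18} = 1/39346408075296537575424.
By linearity of expectation: E[X] = Σ_H E[X_H] = 177843714048000 · p^{18} = 177843714048000 · 1/39346408075296537575424 = 14889875/3294258113514384.
Numerically: E[X] ≈ 4.52e-09.

E[X] = 177843714048000 · (1/18)^{18} = 14889875/3294258113514384 ≈ 4.52e-09.


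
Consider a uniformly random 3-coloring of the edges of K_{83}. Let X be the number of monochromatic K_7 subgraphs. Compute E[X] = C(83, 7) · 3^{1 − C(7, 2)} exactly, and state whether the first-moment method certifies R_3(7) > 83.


E[X] = C(83, 7) · 3^{1 − 21} = 4151918628 · 3^{−20} = 4151918628/3486784401.
As a reduced fraction: E[X] = 153774764/129140163 ≈ 1.190759.
Is E[X] < 1? NO.
Since E[X] ≥ 1, the first-moment bound is inconclusive at n = 83; it does NOT by itself certify R_3(7) > 83.

E[X] = 153774764/129140163 ≈ 1.190759; E[X] ≥ 1; first-moment method inconclusive here.


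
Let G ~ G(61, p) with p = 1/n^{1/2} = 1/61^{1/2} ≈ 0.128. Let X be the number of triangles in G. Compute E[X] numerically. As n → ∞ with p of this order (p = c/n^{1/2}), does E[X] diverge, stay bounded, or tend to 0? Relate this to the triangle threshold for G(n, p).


Number of potential triangles: C(61, 3) = 35990.
Each occurs with probability p³ ≈ (0.128)³ ≈ 2.098965e-03.
By linearity: E[X] = C(61, 3)·p³ ≈ 35990 · 2.098965e-03 ≈ 75.5418.
Since α = 1/2 < 1, p = c/n^{1/2} ≫ 1/n is above the triangle threshold p ~ 1/n. Asymptotically E[X] ~ (c³/6)·n^{3(1−α)} = (1³/6)·n^{1.5} → ∞; triangles are abundant w.h.p.

E[X] ≈ 75.5418; in regime p = Θ(1/n^{1/2}) E[X] diverges (above the triangle threshold p ~ 1/n).


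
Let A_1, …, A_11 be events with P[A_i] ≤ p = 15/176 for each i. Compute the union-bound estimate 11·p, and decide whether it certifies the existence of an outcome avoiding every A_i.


Union bound: P[∪_{i=1}^{11} A_i] ≤ Σ_i P[A_i] ≤ 11·p = 11·(15/176) = 15/16.
Numerically: 15/16 ≈ 0.9375000.
Is 15/16 < 1? YES.
Since P[∪ A_i] ≤ 15/16 < 1, the complement has P[∩ A_i^c] ≥ 1 − 15/16 = 1/16 > 0, so some outcome avoids every A_i.

11·p = 15/16 ≈ 0.9375000; existence CERTIFIED by the union bound.


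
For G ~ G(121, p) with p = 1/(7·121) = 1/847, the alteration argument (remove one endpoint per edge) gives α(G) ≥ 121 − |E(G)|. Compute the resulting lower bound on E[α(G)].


E[|E(G)|] = C(121, 2)·p = 7260 · (1/847) = 60/7.
E[α(G)] ≥ n − E[|E(G)|] = 121 − 60/7 = 787/7.
Numerically: ≈ 112.42857.
(This is only a lower bound; the true E[α(G)] may be larger.)

E[α(G)] ≥ 787/7 ≈ 112.42857.


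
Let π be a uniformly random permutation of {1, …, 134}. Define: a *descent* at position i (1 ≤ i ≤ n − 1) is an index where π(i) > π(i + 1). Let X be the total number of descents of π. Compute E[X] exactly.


Write X = Σ X_I over i = 1, …, 133, with X_I the indicator of one descent.
There are 133 indicators.
For each fixed i, the pair (π(i), π(i+1)) is a uniformly random ordered pair of distinct values from {1, …, 134}; by symmetry P[π(i) > π(i+1)] = 1/2.
By linearity: E[X] = 133 · (1/2) = (134 − 1) · (1/2) = 133/2 ≈ 66.500.

E[X] = 133/2 = 66.500.


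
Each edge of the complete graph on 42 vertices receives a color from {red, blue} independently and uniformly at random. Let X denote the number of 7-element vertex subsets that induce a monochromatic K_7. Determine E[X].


Let X = Σ_S X_S over the C(42, 7) = 26978328 subsets S of size 7, where X_S = 1 if the K_7 on S is monochromatic.
For a fixed S, the K_7 on S has C(7, 2) = 21 edges. P[all 21 edges red] = (1/2)^21, and likewise for blue, so P[monochromatic] = 2·(1/2)^21 = 2^{1 − 21} = 1/1048576.
By linearity: E[X] = C(42, 7) · 2^{1 − 21} = 26978328 · 1/1048576 = 3372291/131072.
Numerically: E[X] ≈ 25.728539.

E[X] = C(42,7)·2^(1−C(7,2)) = 3372291/131072 ≈ 25.728539.


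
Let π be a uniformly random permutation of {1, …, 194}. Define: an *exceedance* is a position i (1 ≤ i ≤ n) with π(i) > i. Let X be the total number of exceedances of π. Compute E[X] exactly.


Write X = Σ_{i=1}^{194} X_i, where X_i = 1_{π(i) > i}.
For each fixed i, π(i) is uniform over {1, …, 194} (marginal of a uniform permutation), so P[π(i) > i] = (n − i)/n. Summing: Σ_{i=1}^{194} (n − i)/n = (0 + 1 + … + 193)/194 = 194(194 − 1)/(2·194) = (194 − 1)/2.
Hence E[X] = Σ_{i=1}^{194} (194 − i)/194 = 193/2 ≈ 96.50000.

E[X] = 193/2 = 96.50000.


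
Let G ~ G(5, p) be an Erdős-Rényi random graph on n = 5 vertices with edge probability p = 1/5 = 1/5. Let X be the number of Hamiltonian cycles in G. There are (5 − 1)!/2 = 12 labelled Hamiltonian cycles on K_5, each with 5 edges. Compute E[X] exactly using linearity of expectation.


K_5 has (5 − 1)!/2 = 12 labelled Hamiltonian cycles.
For each such Hamiltonian cycle H, let X_H = 1 if all 5 edges of H are present in G. Then P[X_H = 1] = p^{5} = (1/5)^{5} = 1/3125.
By linearity of expectation: E[X] = Σ_H E[X_H] = 12 · p^{5} = 12 · 1/3125 = 12/3125.
Numerically: E[X] ≈ 0.00384.

E[X] = 12 · (1/5)^{5} = 12/3125 ≈ 0.00384.


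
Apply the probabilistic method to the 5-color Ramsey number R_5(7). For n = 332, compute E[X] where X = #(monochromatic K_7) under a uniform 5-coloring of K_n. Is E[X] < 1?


E[X] = C(332, 7) · 5^{1 − 21} = 82772214646616 · 5^{−20} = 82772214646616/95367431640625.
As a reduced fraction: E[X] = 82772214646616/95367431640625 ≈ 0.86793.
Is E[X] < 1? YES.
Since E[X] < 1, there exists a 5-coloring of K_{332} with no monochromatic K_7; hence R_5(7) > 332.

E[X] = 82772214646616/95367431640625 ≈ 0.86793; E[X] < 1, so R_5(7) > 332.


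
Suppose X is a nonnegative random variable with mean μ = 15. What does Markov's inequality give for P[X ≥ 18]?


μ = E[X] = 15, a = 18.
Markov: P[X ≥ 18] ≤ μ/a = (15)/18 = 5/6.
Numerically: ≈ 0.83333.
(Since a = 18 > μ = 15.00000, the bound 5/6 is < 1 and informative.)

P[X ≥ 18] ≤ 5/6 ≈ 0.83333.


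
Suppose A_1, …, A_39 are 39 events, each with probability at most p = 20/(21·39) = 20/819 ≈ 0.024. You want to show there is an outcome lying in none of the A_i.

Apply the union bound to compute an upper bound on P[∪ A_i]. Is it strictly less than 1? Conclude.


Union bound: P[∪_{i=1}^{39} A_i] ≤ Σ_i P[A_i] ≤ 39·p = 39·(20/819) = 20/21.
Numerically: 20/21 ≈ 0.952.
Is 20/21 < 1? YES.
Since P[∪ A_i] ≤ 20/21 < 1, the complement has P[∩ A_i^c] ≥ 1 − 20/21 = 1/21 > 0, so some outcome avoids every A_i.

39·p = 20/21 ≈ 0.952; existence CERTIFIED by the union bound.


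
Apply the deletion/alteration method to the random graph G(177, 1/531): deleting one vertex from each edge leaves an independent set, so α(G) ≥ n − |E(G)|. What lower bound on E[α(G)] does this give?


E[|E(G)|] = C(177, 2)·p = 15576 · (1/531) = 88/3.
E[α(G)] ≥ n − E[|E(G)|] = 177 − 88/3 = 443/3.
Numerically: ≈ 147.666667.
(This is only a lower bound; the true E[α(G)] may be larger.)

E[α(G)] ≥ 443/3 ≈ 147.666667.


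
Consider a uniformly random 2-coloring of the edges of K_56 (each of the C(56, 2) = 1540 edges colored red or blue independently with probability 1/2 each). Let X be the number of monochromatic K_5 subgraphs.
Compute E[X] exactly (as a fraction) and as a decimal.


Let X = Σ_S X_S over the C(56, 5) = 3819816 subsets S of size 5, where X_S = 1 if the K_5 on S is monochromatic.
For a fixed S, the K_5 on S has C(5, 2) = 10 edges. P[all 10 edges red] = (1/2)^10, and likewise for blue, so P[monochromatic] = 2·(1/2)^10 = 2^{1 − 10} = 1/512.
By linearity: E[X] = C(56, 5) · 2^{1 − 10} = 3819816 · 1/512 = 477477/64.
Numerically: E[X] ≈ 7460.578.

E[X] = C(56,5)·2^(1−C(5,2)) = 477477/64 ≈ 7460.578.


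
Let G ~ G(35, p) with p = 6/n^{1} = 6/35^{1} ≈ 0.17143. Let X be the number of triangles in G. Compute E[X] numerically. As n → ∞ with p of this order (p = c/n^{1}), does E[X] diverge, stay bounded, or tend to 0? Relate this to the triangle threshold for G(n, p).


Number of potential triangles: C(35, 3) = 6545.
Each occurs with probability p³ ≈ (0.17143)³ ≈ 5.0379009e-03.
By linearity: E[X] = C(35, 3)·p³ ≈ 6545 · 5.0379009e-03 ≈ 32.97306.
Here α = 1, so p = 6/n is exactly at the triangle threshold p ~ 1/n. Asymptotically E[X] → c³/6 = 6³/6 = 36 ≈ 36.00000, a bounded constant. In this regime the triangle count is asymptotically Poisson(c³/6).

E[X] ≈ 32.97306; in regime p = Θ(1/n^{1}) E[X] stays bounded (at the triangle threshold p ~ 1/n).


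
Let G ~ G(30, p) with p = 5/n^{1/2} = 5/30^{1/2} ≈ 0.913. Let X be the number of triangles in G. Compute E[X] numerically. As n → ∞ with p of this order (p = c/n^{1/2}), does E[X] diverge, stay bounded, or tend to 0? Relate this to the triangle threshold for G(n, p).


Number of potential triangles: C(30, 3) = 4060.
Each occurs with probability p³ ≈ (0.913)³ ≈ 7.60726e-01.
By linearity: E[X] = C(30, 3)·p³ ≈ 4060 · 7.60726e-01 ≈ 3088.547.
Since α = 1/2 < 1, p = c/n^{1/2} ≫ 1/n is above the triangle threshold p ~ 1/n. Asymptotically E[X] ~ (c³/6)·n^{3(1−α)} = (5³/6)·n^{1.5} → ∞; triangles are abundant w.h.p.

E[X] ≈ 3088.547; in regime p = Θ(1/n^{1/2}) E[X] diverges (above the triangle threshold p ~ 1/n).


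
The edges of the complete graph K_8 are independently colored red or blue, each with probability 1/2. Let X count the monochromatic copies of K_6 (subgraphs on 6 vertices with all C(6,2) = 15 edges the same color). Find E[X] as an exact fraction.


Let X = Σ_S X_S over the C(8, 6) = 28 subsets S of size 6, where X_S = 1 if the K_6 on S is monochromatic.
For a fixed S, the K_6 on S has C(6, 2) = 15 edges. P[all 15 edges red] = (1/2)^15, and likewise for blue, so P[monochromatic] = 2·(1/2)^15 = 2^{1 − 15} = 1/16384.
By linearity of expectation: E[X] = C(8, 6) · 2^{1 − 15} = 28 · 1/16384 = 7/4096.
Numerically: E[X] ≈ 0.0017.

E[X] = C(8,6)·2^(1−C(6,2)) = 7/4096 ≈ 0.0017.


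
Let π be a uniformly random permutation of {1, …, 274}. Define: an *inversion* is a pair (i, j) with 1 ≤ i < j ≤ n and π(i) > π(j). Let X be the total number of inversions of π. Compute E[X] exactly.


Write X = Σ X_I over the C(274, 2) = 37401 pairs i < j, with X_I the indicator of one inversion.
There are 37401 indicators.
For each fixed pair i < j, the values π(i) and π(j) are two distinct elements of {1, …, 274} in uniformly random order; by symmetry P[π(i) > π(j)] = 1/2.
By linearity: E[X] = 37401 · (1/2) = C(274, 2) · (1/2) = 37401/2 = 37401/2 ≈ 18700.5000.

E[X] = 37401/2 = 18700.5000.


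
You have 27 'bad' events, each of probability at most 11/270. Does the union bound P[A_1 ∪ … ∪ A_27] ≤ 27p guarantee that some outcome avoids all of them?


Union bound: P[∪_{i=1}^{27} A_i] ≤ Σ_i P[A_i] ≤ 27·p = 27·(11/270) = 11/10.
Numerically: 11/10 ≈ 1.10000.
Is 11/10 < 1? NO.
Since the bound 11/10 is ≥ 1, the union bound is uninformative here; it does NOT by itself certify existence.

27·p = 11/10 ≈ 1.10000; existence NOT certified by the union bound.


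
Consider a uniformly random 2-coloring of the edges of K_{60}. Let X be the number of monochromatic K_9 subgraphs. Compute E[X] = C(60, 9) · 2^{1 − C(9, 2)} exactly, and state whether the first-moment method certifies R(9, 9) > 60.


E[X] = C(60, 9) · 2^{1 − 36} = 14783142660 · 2^{−35} = 14783142660/34359738368.
As a reduced fraction: E[X] = 3695785665/8589934592 ≈ 0.430246.
Is E[X] < 1? YES.
Since E[X] < 1, there exists a 2-coloring of K_{60} with no monochromatic K_9; hence R(9, 9) > 60.

E[X] = 3695785665/8589934592 ≈ 0.430246; E[X] < 1, so R(9, 9) > 60.


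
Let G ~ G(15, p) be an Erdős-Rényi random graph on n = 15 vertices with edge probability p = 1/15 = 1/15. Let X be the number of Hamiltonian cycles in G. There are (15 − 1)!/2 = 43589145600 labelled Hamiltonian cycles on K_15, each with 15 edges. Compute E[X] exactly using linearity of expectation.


K_15 has (15 − 1)!/2 = 43589145600 labelled Hamiltonian cycles.
For each such Hamiltonian cycle H, let X_H = 1 if all 15 edges of H are present in G. Then P[X_H = 1] = p^{15} = (1/15)^{15} = 1/437893890380859375.
Summing the indicators: E[X] = Σ_H E[X_H] = 43589145600 · p^{15} = 43589145600 · 1/437893890380859375 = 7175168/72081298828125.
Numerically: E[X] ≈ 9.9543e-08.

E[X] = 43589145600 · (1/15)^{15} = 7175168/72081298828125 ≈ 9.9543e-08.


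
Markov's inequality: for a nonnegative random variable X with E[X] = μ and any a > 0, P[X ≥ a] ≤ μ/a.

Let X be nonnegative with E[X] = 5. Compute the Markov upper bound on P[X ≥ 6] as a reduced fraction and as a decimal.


μ = E[X] = 5, a = 6.
Markov: P[X ≥ 6] ≤ μ/a = (5)/6 = 5/6.
Numerically: ≈ 0.8333.
(Since a = 6 > μ = 5.0000, the bound 5/6 is < 1 and informative.)

P[X ≥ 6] ≤ 5/6 ≈ 0.8333.


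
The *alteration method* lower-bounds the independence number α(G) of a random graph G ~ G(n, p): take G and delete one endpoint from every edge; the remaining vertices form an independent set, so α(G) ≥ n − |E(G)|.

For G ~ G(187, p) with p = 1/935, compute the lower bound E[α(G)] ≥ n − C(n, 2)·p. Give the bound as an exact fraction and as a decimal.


E[|E(G)|] = C(187, 2)·p = 17391 · (1/935) = 93/5.
E[α(G)] ≥ n − E[|E(G)|] = 187 − 93/5 = 842/5.
Numerically: ≈ 168.400.
(This is only a lower bound; the true E[α(G)] may be larger.)

E[α(G)] ≥ 842/5 ≈ 168.400.


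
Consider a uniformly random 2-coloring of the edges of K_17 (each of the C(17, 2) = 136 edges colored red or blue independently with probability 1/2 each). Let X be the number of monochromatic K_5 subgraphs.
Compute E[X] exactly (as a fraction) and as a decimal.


Let X = Σ_S X_S over the C(17, 5) = 6188 subsets S of size 5, where X_S = 1 if the K_5 on S is monochromatic.
For a fixed S, the K_5 on S has C(5, 2) = 10 edges. P[all 10 edges red] = (1/2)^10, and likewise for blue, so P[monochromatic] = 2·(1/2)^10 = 2^{1 − 10} = 1/512.
Summing: E[X] = C(17, 5) · 2^{1 − 10} = 6188 · 1/512 = 1547/128.
Numerically: E[X] ≈ 12.086.

E[X] = C(17,5)·2^(1−C(5,2)) = 1547/128 ≈ 12.086.


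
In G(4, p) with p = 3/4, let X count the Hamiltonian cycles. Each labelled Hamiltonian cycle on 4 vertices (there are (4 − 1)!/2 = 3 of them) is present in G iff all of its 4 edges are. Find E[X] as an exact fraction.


K_4 has (4 − 1)!/2 = 3 labelled Hamiltonian cycles.
For each such Hamiltonian cycle H, let X_H = 1 if all 4 edges of H are present in G. Then P[X_H = 1] = p^{4} = (3/4)^{4} = 81/256.
Summing the indicators: E[X] = Σ_H E[X_H] = 3 · p^{4} = 3 · 81/256 = 243/256.
Numerically: E[X] ≈ 0.9492.

E[X] = 3 · (3/4)^{4} = 243/256 ≈ 0.9492.


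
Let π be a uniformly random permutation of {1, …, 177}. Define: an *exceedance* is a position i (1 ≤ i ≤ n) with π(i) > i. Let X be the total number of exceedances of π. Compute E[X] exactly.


Write X = Σ_{i=1}^{177} X_i, where X_i = 1_{π(i) > i}.
For each fixed i, π(i) is uniform over {1, …, 177} (marginal of a uniform permutation), so P[π(i) > i] = (n − i)/n. Summing: Σ_{i=1}^{177} (n − i)/n = (0 + 1 + … + 176)/177 = 177(177 − 1)/(2·177) = (177 − 1)/2.
Hence E[X] = Σ_{i=1}^{177} (177 − i)/177 = 88 ≈ 88.000.

E[X] = 88 = 88.000.


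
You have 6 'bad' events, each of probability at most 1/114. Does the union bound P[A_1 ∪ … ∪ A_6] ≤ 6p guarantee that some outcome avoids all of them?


Union bound: P[∪_{i=1}^{6} A_i] ≤ Σ_i P[A_i] ≤ 6·p = 6·(1/114) = 1/19.
Numerically: 1/19 ≈ 0.0526.
Is 1/19 < 1? YES.
Since P[∪ A_i] ≤ 1/19 < 1, the complement has P[∩ A_i^c] ≥ 1 − 1/19 = 18/19 > 0, so some outcome avoids every A_i.

6·p = 1/19 ≈ 0.0526; existence CERTIFIED by the union bound.


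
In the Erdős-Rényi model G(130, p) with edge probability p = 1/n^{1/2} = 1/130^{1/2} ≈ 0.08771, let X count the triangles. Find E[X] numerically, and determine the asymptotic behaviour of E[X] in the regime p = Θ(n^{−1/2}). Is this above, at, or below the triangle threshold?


Number of potential triangles: C(130, 3) = 357760.
Each occurs with probability p³ ≈ (0.08771)³ ≈ 6.746600e-04.
By linearity: E[X] = C(130, 3)·p³ ≈ 357760 · 6.746600e-04 ≈ 241.3664.
Since α = 1/2 < 1, p = c/n^{1/2} ≫ 1/n is above the triangle threshold p ~ 1/n. Asymptotically E[X] ~ (c³/6)·n^{3(1−α)} = (1³/6)·n^{1.5} → ∞; triangles are abundant w.h.p.

E[X] ≈ 241.3664; in regime p = Θ(1/n^{1/2}) E[X] diverges (above the triangle threshold p ~ 1/n).


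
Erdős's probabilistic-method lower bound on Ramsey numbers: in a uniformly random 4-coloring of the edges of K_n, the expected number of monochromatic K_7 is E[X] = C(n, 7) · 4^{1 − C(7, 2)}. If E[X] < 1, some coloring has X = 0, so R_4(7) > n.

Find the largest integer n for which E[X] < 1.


We need C(n, 7) · 4^{1 − 21} < 1, i.e. C(n, 7) < 4^{21 − 1} = 1099511627776.
Check values of n near the boundary:
  n = 179: C(179, 7) = 1037437234460; 1037437234460 < 1099511627776? YES
  n = 180: C(180, 7) = 1079414463600; 1079414463600 < 1099511627776? YES
  n = 181: C(181, 7) = 1122839183400; 1122839183400 < 1099511627776? NO
  n = 182: C(182, 7) = 1167752750736; 1167752750736 < 1099511627776? NO
  n = 183: C(183, 7) = 1214197462413; 1214197462413 < 1099511627776? NO
The largest n with C(n, 7) < 1099511627776 is n = 180 (where E[X] = 67463403975/68719476736 ≈ 0.981722). Hence R_4(7) > 180, i.e. R_4(7) ≥ 181.

Largest n = 180; hence R_4(7) > 180.


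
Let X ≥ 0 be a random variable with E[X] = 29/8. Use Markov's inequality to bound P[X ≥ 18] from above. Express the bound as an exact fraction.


μ = E[X] = 29/8, a = 18.
Markov: P[X ≥ 18] ≤ μ/a = (29/8)/18 = 29/144.
Numerically: ≈ 0.20139.
(Since a = 18 > μ = 3.62500, the bound 29/144 is < 1 and informative.)

P[X ≥ 18] ≤ 29/144 ≈ 0.20139.


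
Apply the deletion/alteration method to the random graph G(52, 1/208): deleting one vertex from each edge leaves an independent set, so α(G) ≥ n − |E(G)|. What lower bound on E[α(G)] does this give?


E[|E(G)|] = C(52, 2)·p = 1326 · (1/208) = 51/8.
E[α(G)] ≥ n − E[|E(G)|] = 52 − 51/8 = 365/8.
Numerically: ≈ 45.625.
(This is only a lower bound; the true E[α(G)] may be larger.)

E[α(G)] ≥ 365/8 ≈ 45.625.


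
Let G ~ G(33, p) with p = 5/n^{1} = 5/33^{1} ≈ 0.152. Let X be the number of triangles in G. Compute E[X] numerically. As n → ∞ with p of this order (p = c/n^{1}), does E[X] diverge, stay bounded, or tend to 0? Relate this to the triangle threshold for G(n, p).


Number of potential triangles: C(33, 3) = 5456.
Each occurs with probability p³ ≈ (0.152)³ ≈ 3.47831e-03.
By linearity: E[X] = C(33, 3)·p³ ≈ 5456 · 3.47831e-03 ≈ 18.978.
Here α = 1, so p = 5/n is exactly at the triangle threshold p ~ 1/n. Asymptotically E[X] → c³/6 = 5³/6 = 125/6 ≈ 20.833, a bounded constant. In this regime the triangle count is asymptotically Poisson(c³/6).

E[X] ≈ 18.978; in regime p = Θ(1/n^{1}) E[X] stays bounded (at the triangle threshold p ~ 1/n).


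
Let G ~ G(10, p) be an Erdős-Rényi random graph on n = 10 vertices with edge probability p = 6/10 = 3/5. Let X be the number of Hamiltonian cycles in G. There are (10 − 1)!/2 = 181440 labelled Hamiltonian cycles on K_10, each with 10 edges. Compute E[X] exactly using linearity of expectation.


K_10 has (10 − 1)!/2 = 181440 labelled Hamiltonian cycles.
For each such Hamiltonian cycle H, let X_H = 1 if all 10 edges of H are present in G. Then P[X_H = 1] = p^{10} = (3/5)^{10} = 59049/9765625.
By linearity of expectation: E[X] = Σ_H E[X_H] = 181440 · p^{10} = 181440 · 59049/9765625 = 2142770112/1953125.
Numerically: E[X] ≈ 1097.1.

E[X] = 181440 · (3/5)^{10} = 2142770112/1953125 ≈ 1097.1.


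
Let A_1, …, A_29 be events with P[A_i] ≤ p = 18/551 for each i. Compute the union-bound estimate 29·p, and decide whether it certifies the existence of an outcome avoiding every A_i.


Union bound: P[∪_{i=1}^{29} A_i] ≤ Σ_i P[A_i] ≤ 29·p = 29·(18/551) = 18/19.
Numerically: 18/19 ≈ 0.947368.
Is 18/19 < 1? YES.
Since P[∪ A_i] ≤ 18/19 < 1, the complement has P[∩ A_i^c] ≥ 1 − 18/19 = 1/19 > 0, so some outcome avoids every A_i.

29·p = 18/19 ≈ 0.947368; existence CERTIFIED by the union bound.


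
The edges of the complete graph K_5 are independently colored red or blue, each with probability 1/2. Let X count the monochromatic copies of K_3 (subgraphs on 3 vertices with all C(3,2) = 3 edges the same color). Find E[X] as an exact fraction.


Let X = Σ_S X_S over the C(5, 3) = 10 subsets S of size 3, where X_S = 1 if the K_3 on S is monochromatic.
For a fixed S, the K_3 on S has C(3, 2) = 3 edges. P[all 3 edges red] = (1/2)^3, and likewise for blue, so P[monochromatic] = 2·(1/2)^3 = 2^{1 − 3} = 1/4.
Summing: E[X] = C(5, 3) · 2^{1 − 3} = 10 · 1/4 = 5/2.
Numerically: E[X] ≈ 2.5000.

E[X] = C(5,3)·2^(1−C(3,2)) = 5/2 ≈ 2.5000.


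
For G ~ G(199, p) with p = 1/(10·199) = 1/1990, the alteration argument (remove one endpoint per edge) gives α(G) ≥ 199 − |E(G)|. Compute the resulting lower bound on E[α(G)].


E[|E(G)|] = C(199, 2)·p = 19701 · (1/1990) = 99/10.
E[α(G)] ≥ n − E[|E(G)|] = 199 − 99/10 = 1891/10.
Numerically: ≈ 189.100.
(This is only a lower bound; the true E[α(G)] may be larger.)

E[α(G)] ≥ 1891/10 ≈ 189.100.


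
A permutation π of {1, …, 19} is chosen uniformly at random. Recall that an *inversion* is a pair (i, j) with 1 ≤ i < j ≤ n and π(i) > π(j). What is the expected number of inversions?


Write X = Σ X_I over the C(19, 2) = 171 pairs i < j, with X_I the indicator of one inversion.
There are 171 indicators.
For each fixed pair i < j, the values π(i) and π(j) are two distinct elements of {1, …, 19} in uniformly random order; by symmetry P[π(i) > π(j)] = 1/2.
By linearity: E[X] = 171 · (1/2) = C(19, 2) · (1/2) = 171/2 = 171/2 ≈ 85.500.

E[X] = 171/2 = 85.500.


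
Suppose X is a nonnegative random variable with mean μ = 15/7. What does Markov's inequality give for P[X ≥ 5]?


μ = E[X] = 15/7, a = 5.
Markov: P[X ≥ 5] ≤ μ/a = (15/7)/5 = 3/7.
Numerically: ≈ 0.4286.
(Since a = 5 > μ = 2.1429, the bound 3/7 is < 1 and informative.)

P[X ≥ 5] ≤ 3/7 ≈ 0.4286.


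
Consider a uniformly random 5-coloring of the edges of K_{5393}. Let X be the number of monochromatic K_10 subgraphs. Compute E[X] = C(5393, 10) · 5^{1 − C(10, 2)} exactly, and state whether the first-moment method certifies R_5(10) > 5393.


E[X] = C(5393, 10) · 5^{1 − 45} = 5687418968154238267170642278008 · 5^{−44} = 5687418968154238267170642278008/5684341886080801486968994140625.
As a reduced fraction: E[X] = 5687418968154238267170642278008/5684341886080801486968994140625 ≈ 1.0005413.
Is E[X] < 1? NO.
Since E[X] ≥ 1, the first-moment bound is inconclusive at n = 5393; it does NOT by itself certify R_5(10) > 5393.

E[X] = 5687418968154238267170642278008/5684341886080801486968994140625 ≈ 1.0005413; E[X] ≥ 1; first-moment method inconclusive here.


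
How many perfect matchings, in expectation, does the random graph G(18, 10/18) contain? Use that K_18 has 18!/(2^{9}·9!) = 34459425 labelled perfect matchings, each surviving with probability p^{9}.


K_18 has 18!/(2^{9}·9!) = 34459425 labelled perfect matchings.
For each such perfect matching H, let X_H = 1 if all 9 edges of H are present in G. Then P[X_H = 1] = p^{9} = (5/9)^{9} = 1953125/387420489.
Summing the indicators: E[X] = Σ_H E[X_H] = 34459425 · p^{9} = 34459425 · 1953125/387420489 = 830908203125/4782969.
Numerically: E[X] ≈ 1.7372e+05.

E[X] = 34459425 · (5/9)^{9} = 830908203125/4782969 ≈ 1.7372e+05.


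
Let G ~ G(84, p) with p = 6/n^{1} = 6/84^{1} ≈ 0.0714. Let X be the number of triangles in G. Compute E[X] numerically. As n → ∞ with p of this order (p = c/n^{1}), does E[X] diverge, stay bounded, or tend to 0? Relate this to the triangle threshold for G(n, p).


Number of potential triangles: C(84, 3) = 95284.
Each occurs with probability p³ ≈ (0.0714)³ ≈ 3.64431e-04.
By linearity: E[X] = C(84, 3)·p³ ≈ 95284 · 3.64431e-04 ≈ 34.724.
Here α = 1, so p = 6/n is exactly at the triangle threshold p ~ 1/n. Asymptotically E[X] → c³/6 = 6³/6 = 36 ≈ 36.000, a bounded constant. In this regime the triangle count is asymptotically Poisson(c³/6).

E[X] ≈ 34.724; in regime p = Θ(1/n^{1}) E[X] stays bounded (at the triangle threshold p ~ 1/n).


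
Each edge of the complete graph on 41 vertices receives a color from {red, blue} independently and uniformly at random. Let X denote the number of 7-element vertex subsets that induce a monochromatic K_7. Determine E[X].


Let X = Σ_S X_S over the C(41, 7) = 22481940 subsets S of size 7, where X_S = 1 if the K_7 on S is monochromatic.
For a fixed S, the K_7 on S has C(7, 2) = 21 edges. P[all 21 edges red] = (1/2)^21, and likewise for blue, so P[monochromatic] = 2·(1/2)^21 = 2^{1 − 21} = 1/1048576.
By linearity of expectation: E[X] = C(41, 7) · 2^{1 − 21} = 22481940 · 1/1048576 = 5620485/262144.
Numerically: E[X] ≈ 21.440449.

E[X] = C(41,7)·2^(1−C(7,2)) = 5620485/262144 ≈ 21.440449.


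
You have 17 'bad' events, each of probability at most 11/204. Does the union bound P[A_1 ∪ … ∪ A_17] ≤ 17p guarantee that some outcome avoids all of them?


Union bound: P[∪_{i=1}^{17} A_i] ≤ Σ_i P[A_i] ≤ 17·p = 17·(11/204) = 11/12.
Numerically: 11/12 ≈ 0.916667.
Is 11/12 < 1? YES.
Since P[∪ A_i] ≤ 11/12 < 1, the complement has P[∩ A_i^c] ≥ 1 − 11/12 = 1/12 > 0, so some outcome avoids every A_i.

17·p = 11/12 ≈ 0.916667; existence CERTIFIED by the union bound.


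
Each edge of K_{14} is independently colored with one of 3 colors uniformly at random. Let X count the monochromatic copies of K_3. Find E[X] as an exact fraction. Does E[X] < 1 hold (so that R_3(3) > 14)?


E[X] = C(14, 3) · 3^{1 − 3} = 364 · 3^{−2} = 364/9.
As a reduced fraction: E[X] = 364/9 ≈ 40.4444444.
Is E[X] < 1? NO.
Since E[X] ≥ 1, the first-moment bound is inconclusive at n = 14; it does NOT by itself certify R_3(3) > 14.

E[X] = 364/9 ≈ 40.4444444; E[X] ≥ 1; first-moment method inconclusive here.


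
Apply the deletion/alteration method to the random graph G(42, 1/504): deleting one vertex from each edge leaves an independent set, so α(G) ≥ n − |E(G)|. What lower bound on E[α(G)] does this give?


E[|E(G)|] = C(42, 2)·p = 861 · (1/504) = 41/24.
E[α(G)] ≥ n − E[|E(G)|] = 42 − 41/24 = 967/24.
Numerically: ≈ 40.292.
(This is only a lower bound; the true E[α(G)] may be larger.)

E[α(G)] ≥ 967/24 ≈ 40.292.


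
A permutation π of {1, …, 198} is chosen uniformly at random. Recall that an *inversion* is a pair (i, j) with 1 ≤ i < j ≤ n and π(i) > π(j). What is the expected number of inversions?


Write X = Σ X_I over the C(198, 2) = 19503 pairs i < j, with X_I the indicator of one inversion.
There are 19503 indicators.
For each fixed pair i < j, the values π(i) and π(j) are two distinct elements of {1, …, 198} in uniformly random order; by symmetry P[π(i) > π(j)] = 1/2.
By linearity: E[X] = 19503 · (1/2) = C(198, 2) · (1/2) = 19503/2 = 19503/2 ≈ 9751.500.

E[X] = 19503/2 = 9751.500.


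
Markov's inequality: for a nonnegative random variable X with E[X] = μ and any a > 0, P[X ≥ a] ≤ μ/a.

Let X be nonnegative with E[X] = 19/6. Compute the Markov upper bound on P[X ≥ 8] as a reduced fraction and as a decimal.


μ = E[X] = 19/6, a = 8.
Markov: P[X ≥ 8] ≤ μ/a = (19/6)/8 = 19/48.
Numerically: ≈ 0.396.
(Since a = 8 > μ = 3.167, the bound 19/48 is < 1 and informative.)

P[X ≥ 8] ≤ 19/48 ≈ 0.396.


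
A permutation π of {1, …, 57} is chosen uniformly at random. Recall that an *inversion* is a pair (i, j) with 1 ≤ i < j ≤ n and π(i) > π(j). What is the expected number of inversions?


Write X = Σ X_I over the C(57, 2) = 1596 pairs i < j, with X_I the indicator of one inversion.
There are 1596 indicators.
For each fixed pair i < j, the values π(i) and π(j) are two distinct elements of {1, …, 57} in uniformly random order; by symmetry P[π(i) > π(j)] = 1/2.
By linearity: E[X] = 1596 · (1/2) = C(57, 2) · (1/2) = 1596/2 = 798 ≈ 798.000000.

E[X] = 798 = 798.000000.


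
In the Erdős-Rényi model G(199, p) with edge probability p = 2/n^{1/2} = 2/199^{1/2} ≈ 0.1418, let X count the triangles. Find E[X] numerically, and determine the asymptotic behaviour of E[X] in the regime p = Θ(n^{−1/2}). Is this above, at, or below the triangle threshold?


Number of potential triangles: C(199, 3) = 1293699.
Each occurs with probability p³ ≈ (0.1418)³ ≈ 2.849774e-03.
By linearity: E[X] = C(199, 3)·p³ ≈ 1293699 · 2.849774e-03 ≈ 3686.7494.
Since α = 1/2 < 1, p = c/n^{1/2} ≫ 1/n is above the triangle threshold p ~ 1/n. Asymptotically E[X] ~ (c³/6)·n^{3(1−α)} = (2³/6)·n^{1.5} → ∞; triangles are abundant w.h.p.

E[X] ≈ 3686.7494; in regime p = Θ(1/n^{1/2}) E[X] diverges (above the triangle threshold p ~ 1/n).


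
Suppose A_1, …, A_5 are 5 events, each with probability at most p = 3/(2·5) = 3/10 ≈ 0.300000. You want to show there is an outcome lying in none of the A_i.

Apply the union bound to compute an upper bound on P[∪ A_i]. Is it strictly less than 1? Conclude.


Union bound: P[∪_{i=1}^{5} A_i] ≤ Σ_i P[A_i] ≤ 5·p = 5·(3/10) = 3/2.
Numerically: 3/2 ≈ 1.500000.
Is 3/2 < 1? NO.
Since the bound 3/2 is ≥ 1, the union bound is uninformative here; it does NOT by itself certify existence.

5·p = 3/2 ≈ 1.500000; existence NOT certified by the union bound.


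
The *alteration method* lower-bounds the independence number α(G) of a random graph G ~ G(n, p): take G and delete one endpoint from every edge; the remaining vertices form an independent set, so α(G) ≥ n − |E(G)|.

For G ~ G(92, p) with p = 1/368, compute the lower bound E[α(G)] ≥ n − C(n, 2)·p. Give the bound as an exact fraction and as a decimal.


E[|E(G)|] = C(92, 2)·p = 4186 · (1/368) = 91/8.
E[α(G)] ≥ n − E[|E(G)|] = 92 − 91/8 = 645/8.
Numerically: ≈ 80.62500.
(This is only a lower bound; the true E[α(G)] may be larger.)

E[α(G)] ≥ 645/8 ≈ 80.62500.


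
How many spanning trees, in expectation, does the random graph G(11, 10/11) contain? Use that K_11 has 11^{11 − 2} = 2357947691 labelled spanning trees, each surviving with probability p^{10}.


K_11 has 11^{11 − 2} = 2357947691 labelled spanning trees.
For each such spanning tree H, let X_H = 1 if all 10 edges of H are present in G. Then P[X_H = 1] = p^{10} = (10/11)^{10} = 10000000000/25937424601.
By linearity of expectation: E[X] = Σ_H E[X_H] = 2357947691 · p^{10} = 2357947691 · 10000000000/25937424601 = 10000000000/11.
Numerically: E[X] ≈ 9.091e+08.

E[X] = 2357947691 · (10/11)^{10} = 10000000000/11 ≈ 9.091e+08.


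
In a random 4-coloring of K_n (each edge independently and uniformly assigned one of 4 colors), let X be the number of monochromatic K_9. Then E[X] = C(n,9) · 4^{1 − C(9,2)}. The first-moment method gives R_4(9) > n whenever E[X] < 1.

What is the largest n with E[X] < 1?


We need C(n, 9) · 4^{1 − 36} < 1, i.e. C(n, 9) < 4^{36 − 1} = 1180591620717411303424.
Check values of n near the boundary:
  n = 909: C(909, 9) = 1122169012923711463931; 1122169012923711463931 < 1180591620717411303424? YES
  n = 910: C(910, 9) = 1133378248346922788210; 1133378248346922788210 < 1180591620717411303424? YES
  n = 911: C(911, 9) = 1144686900492291197405; 1144686900492291197405 < 1180591620717411303424? YES
  n = 912: C(912, 9) = 1156095740032081475120; 1156095740032081475120 < 1180591620717411303424? YES
  n = 913: C(913, 9) = 1167605542753639808390; 1167605542753639808390 < 1180591620717411303424? YES
  n = 914: C(914, 9) = 1179217089587653905932; 1179217089587653905932 < 1180591620717411303424? YES
  n = 915: C(915, 9) = 1190931166636537885130; 1190931166636537885130 < 1180591620717411303424? NO
  n = 916: C(916, 9) = 1202748565202942340440; 1202748565202942340440 < 1180591620717411303424? NO
The largest n with C(n, 9) < 1180591620717411303424 is n = 914 (where E[X] = 294804272396913476483/295147905179352825856 ≈ 0.998836). Hence R_4(9) > 914, i.e. R_4(9) ≥ 915.

Largest n = 914; hence R_4(9) > 914.


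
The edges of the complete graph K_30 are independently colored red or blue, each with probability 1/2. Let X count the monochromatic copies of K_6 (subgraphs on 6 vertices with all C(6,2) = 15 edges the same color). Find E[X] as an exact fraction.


Let X = Σ_S X_S over the C(30, 6) = 593775 subsets S of size 6, where X_S = 1 if the K_6 on S is monochromatic.
For a fixed S, the K_6 on S has C(6, 2) = 15 edges. P[all 15 edges red] = (1/2)^15, and likewise for blue, so P[monochromatic] = 2·(1/2)^15 = 2^{1 − 15} = 1/16384.
By linearity: E[X] = C(30, 6) · 2^{1 − 15} = 593775 · 1/16384 = 593775/16384.
Numerically: E[X] ≈ 36.2411.

E[X] = C(30,6)·2^(1−C(6,2)) = 593775/16384 ≈ 36.2411.


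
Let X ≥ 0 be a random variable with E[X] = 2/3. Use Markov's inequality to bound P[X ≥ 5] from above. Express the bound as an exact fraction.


μ = E[X] = 2/3, a = 5.
Markov: P[X ≥ 5] ≤ μ/a = (2/3)/5 = 2/15.
Numerically: ≈ 0.1333.
(Since a = 5 > μ = 0.6667, the bound 2/15 is < 1 and informative.)

P[X ≥ 5] ≤ 2/15 ≈ 0.1333.


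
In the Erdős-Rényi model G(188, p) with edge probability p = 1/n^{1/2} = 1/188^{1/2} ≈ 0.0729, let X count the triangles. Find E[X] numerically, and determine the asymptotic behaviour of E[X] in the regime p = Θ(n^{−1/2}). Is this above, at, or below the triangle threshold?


Number of potential triangles: C(188, 3) = 1089836.
Each occurs with probability p³ ≈ (0.0729)³ ≈ 3.87939e-04.
By linearity: E[X] = C(188, 3)·p³ ≈ 1089836 · 3.87939e-04 ≈ 422.790.
Since α = 1/2 < 1, p = c/n^{1/2} ≫ 1/n is above the triangle threshold p ~ 1/n. Asymptotically E[X] ~ (c³/6)·n^{3(1−α)} = (1³/6)·n^{1.5} → ∞; triangles are abundant w.h.p.

E[X] ≈ 422.790; in regime p = Θ(1/n^{1/2}) E[X] diverges (above the triangle threshold p ~ 1/n).


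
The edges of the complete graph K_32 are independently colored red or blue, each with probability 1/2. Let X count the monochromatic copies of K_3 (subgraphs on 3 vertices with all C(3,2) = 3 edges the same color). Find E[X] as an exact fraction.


Let X = Σ_S X_S over the C(32, 3) = 4960 subsets S of size 3, where X_S = 1 if the K_3 on S is monochromatic.
For a fixed S, the K_3 on S has C(3, 2) = 3 edges. P[all 3 edges red] = (1/2)^3, and likewise for blue, so P[monochromatic] = 2·(1/2)^3 = 2^{1 − 3} = 1/4.
By linearity of expectation: E[X] = C(32, 3) · 2^{1 − 3} = 4960 · 1/4 = 1240.
Numerically: E[X] ≈ 1240.000000.

E[X] = C(32,3)·2^(1−C(3,2)) = 1240 ≈ 1240.000000.
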